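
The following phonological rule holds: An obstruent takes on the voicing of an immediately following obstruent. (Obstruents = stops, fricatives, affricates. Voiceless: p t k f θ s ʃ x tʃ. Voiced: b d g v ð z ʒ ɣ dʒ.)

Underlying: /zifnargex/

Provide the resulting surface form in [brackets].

no segment meets the rule's conditions; no change.

[zifnargex]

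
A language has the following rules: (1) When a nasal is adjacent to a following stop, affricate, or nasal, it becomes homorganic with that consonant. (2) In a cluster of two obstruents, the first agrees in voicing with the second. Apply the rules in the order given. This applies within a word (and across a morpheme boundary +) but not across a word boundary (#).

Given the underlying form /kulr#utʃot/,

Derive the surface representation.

Rule 1: no segment meets the rule's conditions; no change.
After rule 1: kulr#utʃot
Rule 2: no segment meets the rule's conditions; no change.

[kulr#utʃot]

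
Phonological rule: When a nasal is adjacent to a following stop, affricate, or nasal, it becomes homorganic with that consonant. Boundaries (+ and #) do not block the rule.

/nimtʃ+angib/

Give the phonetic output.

[niɲtʃ+aŋgib]

/m/ before /tʃ/ (palatal) → [ɲ]
/n/ before /g/ (velar) → [ŋ]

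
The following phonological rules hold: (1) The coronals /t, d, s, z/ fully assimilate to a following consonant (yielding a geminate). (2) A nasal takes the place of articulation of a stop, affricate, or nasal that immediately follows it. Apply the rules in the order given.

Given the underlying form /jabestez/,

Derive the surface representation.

[jabettez]

Rule 1: /s/ before /t/ → [t] (total assimilation)
After rule 1: jabettez
Rule 2: no segment meets the rule's conditions; no change.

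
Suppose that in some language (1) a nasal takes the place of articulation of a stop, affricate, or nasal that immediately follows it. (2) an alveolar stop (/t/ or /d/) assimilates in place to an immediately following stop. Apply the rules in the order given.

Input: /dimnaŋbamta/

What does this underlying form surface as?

Rule 1: /m/ before /n/ (alveolar) → [n]
Rule 1: /ŋ/ before /b/ (labial) → [m]
Rule 1: /m/ before /t/ (alveolar) → [n]
After rule 1: dinnambanta
Rule 2: no segment meets the rule's conditions; no change.

[dinnambanta]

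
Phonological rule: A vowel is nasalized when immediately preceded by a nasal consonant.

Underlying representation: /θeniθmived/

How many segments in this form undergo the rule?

2

/i/ after nasal /n/ → [ĩ]
/i/ after nasal /m/ → [ĩ]
2 segments change.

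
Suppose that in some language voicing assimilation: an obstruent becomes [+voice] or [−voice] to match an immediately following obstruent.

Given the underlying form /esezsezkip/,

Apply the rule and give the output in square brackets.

/z/ before /s/ (voiceless) → [s]
/z/ before /k/ (voiceless) → [s]

[esesseskip]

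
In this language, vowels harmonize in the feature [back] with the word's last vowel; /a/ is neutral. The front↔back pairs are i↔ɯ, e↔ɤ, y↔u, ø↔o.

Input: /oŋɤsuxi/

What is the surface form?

[øŋesyxi]

/o/ harmonizes with /i/ ([-back]) → [ø]
/ɤ/ harmonizes with /i/ ([-back]) → [e]
/u/ harmonizes with /i/ ([-back]) → [y]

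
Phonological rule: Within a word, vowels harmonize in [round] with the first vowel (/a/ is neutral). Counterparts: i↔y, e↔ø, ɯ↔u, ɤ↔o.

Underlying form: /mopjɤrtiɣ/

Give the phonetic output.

/ɤ/ harmonizes with /o/ ([+round]) → [o]
/i/ harmonizes with /o/ ([+round]) → [y]

[mopjortyɣ]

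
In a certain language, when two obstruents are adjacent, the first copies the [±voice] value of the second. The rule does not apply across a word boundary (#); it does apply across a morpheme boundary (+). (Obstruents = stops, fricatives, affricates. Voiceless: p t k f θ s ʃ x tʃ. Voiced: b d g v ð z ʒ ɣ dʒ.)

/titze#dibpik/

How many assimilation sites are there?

2

/t/ before /z/ (voiced) → [d]
/b/ before /p/ (voiceless) → [p]
2 segments change.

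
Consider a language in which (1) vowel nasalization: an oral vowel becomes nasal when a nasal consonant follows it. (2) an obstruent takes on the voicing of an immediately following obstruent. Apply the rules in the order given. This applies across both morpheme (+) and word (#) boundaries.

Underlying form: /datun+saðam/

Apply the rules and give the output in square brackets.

[datũn+saðãm]

Rule 1: /u/ before nasal /n/ → [ũ]
Rule 1: /a/ before nasal /m/ → [ã]
After rule 1: datũn+saðãm
Rule 2: no segment meets the rule's conditions; no change.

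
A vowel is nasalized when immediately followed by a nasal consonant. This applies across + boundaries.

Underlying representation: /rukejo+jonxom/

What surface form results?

/o/ before nasal /n/ → [õ]
/o/ before nasal /m/ → [õ]

[rukejo+jõnxõm]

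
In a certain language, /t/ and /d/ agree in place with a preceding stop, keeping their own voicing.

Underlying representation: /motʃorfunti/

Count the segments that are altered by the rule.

No segment meets the rule's conditions.

0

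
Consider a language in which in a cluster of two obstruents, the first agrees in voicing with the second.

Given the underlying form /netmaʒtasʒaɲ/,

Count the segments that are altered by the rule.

/ʒ/ before /t/ (voiceless) → [ʃ]
/s/ before /ʒ/ (voiced) → [z]
2 segments change.

2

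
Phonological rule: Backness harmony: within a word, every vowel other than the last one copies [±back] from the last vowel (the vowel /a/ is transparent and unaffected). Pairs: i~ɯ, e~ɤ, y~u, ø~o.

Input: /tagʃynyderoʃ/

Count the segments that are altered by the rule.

3

/y/ harmonizes with /o/ ([+back]) → [u]
/y/ harmonizes with /o/ ([+back]) → [u]
/e/ harmonizes with /o/ ([+back]) → [ɤ]
3 segments change.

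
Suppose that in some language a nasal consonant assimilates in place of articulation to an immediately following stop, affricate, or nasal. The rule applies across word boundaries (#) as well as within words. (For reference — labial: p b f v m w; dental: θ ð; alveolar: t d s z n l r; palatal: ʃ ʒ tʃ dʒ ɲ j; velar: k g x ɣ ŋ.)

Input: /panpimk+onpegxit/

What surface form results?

[pampiŋk+ompegxit]

/n/ before /p/ (labial) → [m]
/m/ before /k/ (velar) → [ŋ]
/n/ before /p/ (labial) → [m]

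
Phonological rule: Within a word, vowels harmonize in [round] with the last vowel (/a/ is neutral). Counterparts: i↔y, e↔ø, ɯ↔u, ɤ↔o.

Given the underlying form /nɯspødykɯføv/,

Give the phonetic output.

[nuspødykuføv]

/ɯ/ harmonizes with /ø/ ([+round]) → [u]
/ɯ/ harmonizes with /ø/ ([+round]) → [u]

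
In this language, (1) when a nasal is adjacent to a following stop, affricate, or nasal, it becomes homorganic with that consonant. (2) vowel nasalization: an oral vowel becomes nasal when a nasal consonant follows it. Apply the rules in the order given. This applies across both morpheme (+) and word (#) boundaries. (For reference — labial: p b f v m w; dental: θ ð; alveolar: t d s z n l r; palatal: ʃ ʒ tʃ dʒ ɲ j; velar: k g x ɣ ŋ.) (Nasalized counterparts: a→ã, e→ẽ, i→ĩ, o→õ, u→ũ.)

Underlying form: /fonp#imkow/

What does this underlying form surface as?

[fõmp#ĩŋkow]

Rule 1: /n/ before /p/ (labial) → [m]
Rule 1: /m/ before /k/ (velar) → [ŋ]
After rule 1: fomp#iŋkow
Rule 2: /o/ before nasal /m/ → [õ]
Rule 2: /i/ before nasal /ŋ/ → [ĩ]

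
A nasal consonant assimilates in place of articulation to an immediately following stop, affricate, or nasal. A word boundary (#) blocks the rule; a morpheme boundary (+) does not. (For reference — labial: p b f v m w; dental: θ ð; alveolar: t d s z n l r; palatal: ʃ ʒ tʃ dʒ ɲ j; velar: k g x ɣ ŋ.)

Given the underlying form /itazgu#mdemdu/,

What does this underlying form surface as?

/m/ before /d/ (alveolar) → [n]
/m/ before /d/ (alveolar) → [n]

[itazgu#ndendu]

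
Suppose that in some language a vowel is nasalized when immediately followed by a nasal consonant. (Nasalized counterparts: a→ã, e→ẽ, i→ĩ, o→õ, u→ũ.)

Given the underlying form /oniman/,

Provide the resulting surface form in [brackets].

/o/ before nasal /n/ → [õ]
/i/ before nasal /m/ → [ĩ]
/a/ before nasal /n/ → [ã]

[õnĩmãn]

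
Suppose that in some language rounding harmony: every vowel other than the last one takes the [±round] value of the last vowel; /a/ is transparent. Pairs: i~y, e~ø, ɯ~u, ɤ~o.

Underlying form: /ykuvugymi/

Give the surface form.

[ikɯvɯgimi]

/y/ harmonizes with /i/ ([-round]) → [i]
/u/ harmonizes with /i/ ([-round]) → [ɯ]
/u/ harmonizes with /i/ ([-round]) → [ɯ]
/y/ harmonizes with /i/ ([-round]) → [i]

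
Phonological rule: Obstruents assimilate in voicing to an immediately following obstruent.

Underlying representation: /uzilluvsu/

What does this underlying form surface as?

[uzillufsu]

/v/ before /s/ (voiceless) → [f]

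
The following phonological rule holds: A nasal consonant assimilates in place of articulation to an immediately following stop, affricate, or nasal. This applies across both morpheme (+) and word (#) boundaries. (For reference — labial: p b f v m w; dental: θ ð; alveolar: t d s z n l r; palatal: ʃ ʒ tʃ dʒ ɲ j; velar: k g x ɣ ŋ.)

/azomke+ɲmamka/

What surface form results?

[azoŋke+mmaŋka]

/m/ before /k/ (velar) → [ŋ]
/ɲ/ before /m/ (labial) → [m]
/m/ before /k/ (velar) → [ŋ]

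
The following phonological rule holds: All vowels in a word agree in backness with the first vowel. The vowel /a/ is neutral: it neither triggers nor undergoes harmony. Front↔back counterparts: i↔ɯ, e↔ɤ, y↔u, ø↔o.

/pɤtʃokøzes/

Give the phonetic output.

/ø/ harmonizes with /ɤ/ ([+back]) → [o]
/e/ harmonizes with /ɤ/ ([+back]) → [ɤ]

[pɤtʃokozɤs]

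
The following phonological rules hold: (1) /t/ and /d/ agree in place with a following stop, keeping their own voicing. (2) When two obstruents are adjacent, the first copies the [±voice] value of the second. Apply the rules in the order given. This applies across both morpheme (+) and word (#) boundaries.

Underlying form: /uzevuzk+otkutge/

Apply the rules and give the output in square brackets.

[uzevusk+okkugge]

Rule 1: /t/ before /k/ (velar) → [k]
Rule 1: /t/ before /g/ (velar) → [k]
After rule 1: uzevuzk+okkukge
Rule 2: /z/ before /k/ (voiceless) → [s]
Rule 2: /k/ before /g/ (voiced) → [g]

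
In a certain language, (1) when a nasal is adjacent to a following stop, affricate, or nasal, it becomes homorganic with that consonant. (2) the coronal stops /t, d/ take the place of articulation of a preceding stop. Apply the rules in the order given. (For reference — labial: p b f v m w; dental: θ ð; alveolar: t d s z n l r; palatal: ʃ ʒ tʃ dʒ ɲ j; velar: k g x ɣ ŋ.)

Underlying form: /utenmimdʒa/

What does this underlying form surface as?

Rule 1: /n/ before /m/ (labial) → [m]
Rule 1: /m/ before /dʒ/ (palatal) → [ɲ]
After rule 1: utemmiɲdʒa
Rule 2: no segment meets the rule's conditions; no change.

[utemmiɲdʒa]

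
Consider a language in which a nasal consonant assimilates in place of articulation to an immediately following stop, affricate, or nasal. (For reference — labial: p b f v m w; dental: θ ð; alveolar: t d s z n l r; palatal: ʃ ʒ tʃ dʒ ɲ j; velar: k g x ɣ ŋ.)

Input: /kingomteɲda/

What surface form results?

[kiŋgontenda]

/n/ before /g/ (velar) → [ŋ]
/m/ before /t/ (alveolar) → [n]
/ɲ/ before /d/ (alveolar) → [n]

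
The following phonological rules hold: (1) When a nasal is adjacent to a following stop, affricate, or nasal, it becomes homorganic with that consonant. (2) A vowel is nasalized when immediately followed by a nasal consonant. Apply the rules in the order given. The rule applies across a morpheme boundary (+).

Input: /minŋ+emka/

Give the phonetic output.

[mĩŋŋ+ẽŋka]

Rule 1: /n/ before /ŋ/ (velar) → [ŋ]
Rule 1: /m/ before /k/ (velar) → [ŋ]
After rule 1: miŋŋ+eŋka
Rule 2: /i/ before nasal /ŋ/ → [ĩ]
Rule 2: /e/ before nasal /ŋ/ → [ẽ]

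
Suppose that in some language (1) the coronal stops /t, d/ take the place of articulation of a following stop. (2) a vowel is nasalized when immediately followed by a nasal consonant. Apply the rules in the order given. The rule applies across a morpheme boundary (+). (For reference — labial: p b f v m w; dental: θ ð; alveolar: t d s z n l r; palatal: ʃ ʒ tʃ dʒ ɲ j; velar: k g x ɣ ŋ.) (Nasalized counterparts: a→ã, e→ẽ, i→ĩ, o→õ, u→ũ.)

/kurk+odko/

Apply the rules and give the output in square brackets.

[kurk+ogko]

Rule 1: /d/ before /k/ (velar) → [g]
After rule 1: kurk+ogko
Rule 2: no segment meets the rule's conditions; no change.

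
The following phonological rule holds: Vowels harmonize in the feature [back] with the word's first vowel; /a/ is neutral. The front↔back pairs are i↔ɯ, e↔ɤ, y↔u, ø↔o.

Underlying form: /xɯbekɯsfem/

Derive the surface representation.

/e/ harmonizes with /ɯ/ ([+back]) → [ɤ]
/e/ harmonizes with /ɯ/ ([+back]) → [ɤ]

[xɯbɤkɯsfɤm]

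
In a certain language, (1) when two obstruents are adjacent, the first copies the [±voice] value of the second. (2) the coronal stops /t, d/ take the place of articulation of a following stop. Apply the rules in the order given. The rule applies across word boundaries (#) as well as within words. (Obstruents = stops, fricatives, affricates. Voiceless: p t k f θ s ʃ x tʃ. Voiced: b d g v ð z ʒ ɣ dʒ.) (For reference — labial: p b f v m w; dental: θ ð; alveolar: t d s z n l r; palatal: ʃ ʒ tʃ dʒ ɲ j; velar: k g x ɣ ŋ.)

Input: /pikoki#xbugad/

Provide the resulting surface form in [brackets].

Rule 1: /x/ before /b/ (voiced) → [ɣ]
After rule 1: pikoki#ɣbugad
Rule 2: no segment meets the rule's conditions; no change.

[pikoki#ɣbugad]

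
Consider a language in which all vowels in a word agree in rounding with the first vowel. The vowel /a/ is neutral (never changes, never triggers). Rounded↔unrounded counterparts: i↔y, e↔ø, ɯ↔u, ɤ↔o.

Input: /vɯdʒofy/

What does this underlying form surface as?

/o/ harmonizes with /ɯ/ ([-round]) → [ɤ]
/y/ harmonizes with /ɯ/ ([-round]) → [i]

[vɯdʒɤfi]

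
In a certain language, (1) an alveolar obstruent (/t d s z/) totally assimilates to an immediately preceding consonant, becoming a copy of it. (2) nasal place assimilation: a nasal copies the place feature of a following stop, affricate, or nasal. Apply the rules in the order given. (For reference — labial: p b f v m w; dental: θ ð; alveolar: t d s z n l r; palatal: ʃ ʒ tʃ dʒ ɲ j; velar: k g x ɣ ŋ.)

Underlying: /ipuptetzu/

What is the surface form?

[ipuppettu]

Rule 1: /t/ after /p/ → [p] (total assimilation)
Rule 1: /z/ after /t/ → [t] (total assimilation)
After rule 1: ipuppettu
Rule 2: no segment meets the rule's conditions; no change.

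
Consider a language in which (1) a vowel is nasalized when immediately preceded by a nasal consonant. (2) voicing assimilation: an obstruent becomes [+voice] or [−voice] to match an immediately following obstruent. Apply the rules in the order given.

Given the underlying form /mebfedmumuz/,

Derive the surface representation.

Rule 1: /e/ after nasal /m/ → [ẽ]
Rule 1: /u/ after nasal /m/ → [ũ]
Rule 1: /u/ after nasal /m/ → [ũ]
After rule 1: mẽbfedmũmũz
Rule 2: /b/ before /f/ (voiceless) → [p]

[mẽpfedmũmũz]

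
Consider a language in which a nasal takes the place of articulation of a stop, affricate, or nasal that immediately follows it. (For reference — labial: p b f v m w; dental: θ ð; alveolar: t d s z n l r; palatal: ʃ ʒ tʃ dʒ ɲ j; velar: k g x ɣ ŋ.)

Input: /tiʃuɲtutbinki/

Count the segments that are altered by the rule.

/ɲ/ before /t/ (alveolar) → [n]
/n/ before /k/ (velar) → [ŋ]
2 segments change.

2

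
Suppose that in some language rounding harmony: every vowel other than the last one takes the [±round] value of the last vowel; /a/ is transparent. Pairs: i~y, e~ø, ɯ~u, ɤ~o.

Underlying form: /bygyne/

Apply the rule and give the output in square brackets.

/y/ harmonizes with /e/ ([-round]) → [i]
/y/ harmonizes with /e/ ([-round]) → [i]

[bigine]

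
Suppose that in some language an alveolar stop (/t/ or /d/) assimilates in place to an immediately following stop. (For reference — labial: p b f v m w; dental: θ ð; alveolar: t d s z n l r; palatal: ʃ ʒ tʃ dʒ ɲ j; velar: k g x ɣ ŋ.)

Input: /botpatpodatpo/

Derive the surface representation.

/t/ before /p/ (labial) → [p]
/t/ before /p/ (labial) → [p]
/t/ before /p/ (labial) → [p]

[boppappodappo]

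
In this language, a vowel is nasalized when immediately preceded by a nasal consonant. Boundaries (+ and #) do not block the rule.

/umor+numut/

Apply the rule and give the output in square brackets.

[umõr+nũmũt]

/o/ after nasal /m/ → [õ]
/u/ after nasal /n/ → [ũ]
/u/ after nasal /m/ → [ũ]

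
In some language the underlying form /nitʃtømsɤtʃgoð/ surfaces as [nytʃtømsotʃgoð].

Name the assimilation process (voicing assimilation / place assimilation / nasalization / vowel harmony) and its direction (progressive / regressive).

vowel harmony, regressive

/i/→[y] /ɤ/→[o].
Vowels agree with the last vowel, so the harmony is regressive.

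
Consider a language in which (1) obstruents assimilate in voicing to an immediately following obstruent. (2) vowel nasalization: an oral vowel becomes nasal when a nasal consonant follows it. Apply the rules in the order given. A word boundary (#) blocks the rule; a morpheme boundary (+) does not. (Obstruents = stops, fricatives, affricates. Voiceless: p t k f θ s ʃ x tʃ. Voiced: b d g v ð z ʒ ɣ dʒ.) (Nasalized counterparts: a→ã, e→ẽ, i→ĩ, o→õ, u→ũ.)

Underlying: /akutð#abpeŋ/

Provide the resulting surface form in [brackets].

[akudð#appẽŋ]

Rule 1: /t/ before /ð/ (voiced) → [d]
Rule 1: /b/ before /p/ (voiceless) → [p]
After rule 1: akudð#appeŋ
Rule 2: /e/ before nasal /ŋ/ → [ẽ]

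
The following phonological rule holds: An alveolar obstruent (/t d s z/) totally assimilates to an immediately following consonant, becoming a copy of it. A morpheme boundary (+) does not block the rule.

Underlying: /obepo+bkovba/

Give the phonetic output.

[obepo+bkovba]

no segment meets the rule's conditions; no change.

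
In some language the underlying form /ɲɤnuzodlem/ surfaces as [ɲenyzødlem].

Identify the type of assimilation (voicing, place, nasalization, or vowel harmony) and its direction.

/ɤ/→[e] /u/→[y] /o/→[ø].
Vowels agree with the last vowel, so the harmony is regressive.

vowel harmony, regressive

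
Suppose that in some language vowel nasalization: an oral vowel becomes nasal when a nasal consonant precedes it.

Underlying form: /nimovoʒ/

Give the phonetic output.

/i/ after nasal /n/ → [ĩ]
/o/ after nasal /m/ → [õ]

[nĩmõvoʒ]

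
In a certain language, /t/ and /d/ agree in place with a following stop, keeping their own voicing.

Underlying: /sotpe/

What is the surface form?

[soppe]

/t/ before /p/ (labial) → [p]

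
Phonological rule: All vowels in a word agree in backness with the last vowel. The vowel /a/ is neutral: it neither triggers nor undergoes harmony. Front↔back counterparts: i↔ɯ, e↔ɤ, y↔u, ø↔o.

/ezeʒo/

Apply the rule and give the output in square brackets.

/e/ harmonizes with /o/ ([+back]) → [ɤ]
/e/ harmonizes with /o/ ([+back]) → [ɤ]

[ɤzɤʒo]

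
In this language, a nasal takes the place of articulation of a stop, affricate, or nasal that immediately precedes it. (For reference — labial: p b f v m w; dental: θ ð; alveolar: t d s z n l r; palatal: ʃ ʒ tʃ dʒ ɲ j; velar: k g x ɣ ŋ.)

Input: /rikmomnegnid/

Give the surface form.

[rikŋommegŋid]

/m/ after /k/ (velar) → [ŋ]
/n/ after /m/ (labial) → [m]
/n/ after /g/ (velar) → [ŋ]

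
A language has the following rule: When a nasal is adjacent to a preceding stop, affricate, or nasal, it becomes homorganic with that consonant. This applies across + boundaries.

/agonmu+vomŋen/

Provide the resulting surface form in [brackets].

/m/ after /n/ (alveolar) → [n]
/ŋ/ after /m/ (labial) → [m]

[agonnu+vommen]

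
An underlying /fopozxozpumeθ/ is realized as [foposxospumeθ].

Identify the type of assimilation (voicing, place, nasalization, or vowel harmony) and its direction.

/z/→[s] /z/→[s].
Each target copies a feature from the following segment, so the direction is regressive.

voicing assimilation, regressive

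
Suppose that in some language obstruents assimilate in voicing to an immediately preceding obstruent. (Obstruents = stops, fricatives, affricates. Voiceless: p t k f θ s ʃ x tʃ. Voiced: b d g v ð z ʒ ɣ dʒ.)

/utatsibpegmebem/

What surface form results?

[utatsibbegmebem]

/p/ after /b/ (voiced) → [b]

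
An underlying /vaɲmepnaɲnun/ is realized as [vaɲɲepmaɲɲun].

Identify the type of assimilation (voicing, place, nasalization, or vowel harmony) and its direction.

place assimilation, progressive

/m/→[ɲ] /n/→[m] /n/→[ɲ].
Each target copies a feature from the preceding segment, so the direction is progressive.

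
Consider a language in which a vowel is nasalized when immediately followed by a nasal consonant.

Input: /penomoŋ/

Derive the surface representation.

[pẽnõmõŋ]

/e/ before nasal /n/ → [ẽ]
/o/ before nasal /m/ → [õ]
/o/ before nasal /ŋ/ → [õ]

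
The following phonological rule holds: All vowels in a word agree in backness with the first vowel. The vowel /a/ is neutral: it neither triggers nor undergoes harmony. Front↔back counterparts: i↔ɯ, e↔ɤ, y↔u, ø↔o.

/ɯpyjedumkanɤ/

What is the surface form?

/y/ harmonizes with /ɯ/ ([+back]) → [u]
/e/ harmonizes with /ɯ/ ([+back]) → [ɤ]

[ɯpujɤdumkanɤ]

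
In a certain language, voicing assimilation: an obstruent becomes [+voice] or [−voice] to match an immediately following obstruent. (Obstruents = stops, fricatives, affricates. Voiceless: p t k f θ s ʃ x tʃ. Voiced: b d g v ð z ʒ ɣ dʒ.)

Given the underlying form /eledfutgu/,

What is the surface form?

/d/ before /f/ (voiceless) → [t]
/t/ before /g/ (voiced) → [d]

[eletfudgu]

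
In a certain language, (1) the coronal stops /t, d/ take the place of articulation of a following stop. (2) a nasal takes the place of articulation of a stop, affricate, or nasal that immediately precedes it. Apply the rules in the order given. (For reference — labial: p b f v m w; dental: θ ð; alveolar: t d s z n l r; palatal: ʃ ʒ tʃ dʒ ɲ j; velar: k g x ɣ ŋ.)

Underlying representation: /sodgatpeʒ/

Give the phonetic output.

[soggappeʒ]

Rule 1: /d/ before /g/ (velar) → [g]
Rule 1: /t/ before /p/ (labial) → [p]
After rule 1: soggappeʒ
Rule 2: no segment meets the rule's conditions; no change.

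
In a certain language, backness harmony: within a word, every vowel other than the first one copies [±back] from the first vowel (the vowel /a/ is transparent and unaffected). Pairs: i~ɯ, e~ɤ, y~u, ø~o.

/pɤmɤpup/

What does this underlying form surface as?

[pɤmɤpup]

no segment meets the rule's conditions; no change.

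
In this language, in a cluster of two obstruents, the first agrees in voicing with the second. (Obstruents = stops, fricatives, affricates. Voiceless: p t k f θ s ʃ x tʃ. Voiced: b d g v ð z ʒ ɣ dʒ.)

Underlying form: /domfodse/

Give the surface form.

[domfotse]

/d/ before /s/ (voiceless) → [t]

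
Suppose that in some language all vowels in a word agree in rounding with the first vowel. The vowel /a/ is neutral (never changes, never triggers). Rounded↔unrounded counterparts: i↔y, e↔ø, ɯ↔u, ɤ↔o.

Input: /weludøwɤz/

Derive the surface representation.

[welɯdewɤz]

/u/ harmonizes with /e/ ([-round]) → [ɯ]
/ø/ harmonizes with /e/ ([-round]) → [e]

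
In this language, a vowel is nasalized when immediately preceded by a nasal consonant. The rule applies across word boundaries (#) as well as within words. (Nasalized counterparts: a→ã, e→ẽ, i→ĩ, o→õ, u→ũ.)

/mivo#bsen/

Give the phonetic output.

[mĩvo#bsen]

/i/ after nasal /m/ → [ĩ]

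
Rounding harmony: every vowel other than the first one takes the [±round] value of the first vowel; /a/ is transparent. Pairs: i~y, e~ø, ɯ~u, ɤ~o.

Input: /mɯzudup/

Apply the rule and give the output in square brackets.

/u/ harmonizes with /ɯ/ ([-round]) → [ɯ]
/u/ harmonizes with /ɯ/ ([-round]) → [ɯ]

[mɯzɯdɯp]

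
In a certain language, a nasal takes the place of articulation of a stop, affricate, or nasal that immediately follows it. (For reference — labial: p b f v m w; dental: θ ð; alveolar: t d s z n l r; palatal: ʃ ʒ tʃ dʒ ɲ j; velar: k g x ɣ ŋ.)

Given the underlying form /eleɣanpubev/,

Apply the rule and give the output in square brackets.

/n/ before /p/ (labial) → [m]

[eleɣampubev]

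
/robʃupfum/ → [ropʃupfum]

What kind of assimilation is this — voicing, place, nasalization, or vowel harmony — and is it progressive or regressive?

voicing assimilation, regressive

/b/→[p].
Each target copies a feature from the following segment, so the direction is regressive.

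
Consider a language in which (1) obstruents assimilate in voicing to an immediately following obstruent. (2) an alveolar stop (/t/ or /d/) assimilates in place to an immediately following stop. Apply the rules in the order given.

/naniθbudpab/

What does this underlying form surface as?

Rule 1: /θ/ before /b/ (voiced) → [ð]
Rule 1: /d/ before /p/ (voiceless) → [t]
After rule 1: naniðbutpab
Rule 2: /t/ before /p/ (labial) → [p]

[naniðbuppab]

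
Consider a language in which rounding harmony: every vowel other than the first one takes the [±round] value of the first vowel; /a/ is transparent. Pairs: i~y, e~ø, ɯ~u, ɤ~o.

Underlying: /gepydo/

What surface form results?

[gepidɤ]

/y/ harmonizes with /e/ ([-round]) → [i]
/o/ harmonizes with /e/ ([-round]) → [ɤ]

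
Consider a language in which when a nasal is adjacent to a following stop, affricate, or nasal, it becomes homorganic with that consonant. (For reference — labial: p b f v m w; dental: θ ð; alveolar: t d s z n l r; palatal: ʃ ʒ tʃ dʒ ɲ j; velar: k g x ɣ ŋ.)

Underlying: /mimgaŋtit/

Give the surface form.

[miŋgantit]

/m/ before /g/ (velar) → [ŋ]
/ŋ/ before /t/ (alveolar) → [n]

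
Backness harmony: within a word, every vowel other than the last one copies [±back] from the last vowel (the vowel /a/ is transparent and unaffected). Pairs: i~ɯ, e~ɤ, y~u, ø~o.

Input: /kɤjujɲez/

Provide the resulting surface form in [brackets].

/ɤ/ harmonizes with /e/ ([-back]) → [e]
/u/ harmonizes with /e/ ([-back]) → [y]

[kejyjɲez]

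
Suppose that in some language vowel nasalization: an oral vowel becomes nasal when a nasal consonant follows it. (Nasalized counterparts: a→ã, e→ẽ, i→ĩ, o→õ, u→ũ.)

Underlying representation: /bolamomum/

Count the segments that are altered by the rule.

3

/a/ before nasal /m/ → [ã]
/o/ before nasal /m/ → [õ]
/u/ before nasal /m/ → [ũ]
3 segments change.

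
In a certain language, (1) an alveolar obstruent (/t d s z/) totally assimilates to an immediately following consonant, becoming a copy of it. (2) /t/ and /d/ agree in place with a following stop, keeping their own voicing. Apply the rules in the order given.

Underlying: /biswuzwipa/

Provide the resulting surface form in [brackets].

Rule 1: /s/ before /w/ → [w] (total assimilation)
Rule 1: /z/ before /w/ → [w] (total assimilation)
After rule 1: biwwuwwipa
Rule 2: no segment meets the rule's conditions; no change.

[biwwuwwipa]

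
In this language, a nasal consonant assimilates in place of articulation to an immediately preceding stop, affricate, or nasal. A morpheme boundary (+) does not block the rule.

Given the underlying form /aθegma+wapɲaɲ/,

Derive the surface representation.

[aθegŋa+wapmaɲ]

/m/ after /g/ (velar) → [ŋ]
/ɲ/ after /p/ (labial) → [m]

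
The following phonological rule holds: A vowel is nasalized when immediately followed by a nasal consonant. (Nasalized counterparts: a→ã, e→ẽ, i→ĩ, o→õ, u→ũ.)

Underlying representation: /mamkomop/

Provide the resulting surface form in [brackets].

[mãmkõmop]

/a/ before nasal /m/ → [ã]
/o/ before nasal /m/ → [õ]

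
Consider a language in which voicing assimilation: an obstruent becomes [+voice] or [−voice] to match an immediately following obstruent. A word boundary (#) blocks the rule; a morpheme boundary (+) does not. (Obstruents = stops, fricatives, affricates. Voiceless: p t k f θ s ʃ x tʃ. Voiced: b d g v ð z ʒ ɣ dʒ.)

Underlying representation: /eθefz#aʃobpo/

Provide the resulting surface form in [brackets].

/f/ before /z/ (voiced) → [v]
/b/ before /p/ (voiceless) → [p]

[eθevz#aʃoppo]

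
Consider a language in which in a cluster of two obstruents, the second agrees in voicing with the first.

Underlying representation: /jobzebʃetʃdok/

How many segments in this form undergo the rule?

/ʃ/ after /b/ (voiced) → [ʒ]
/d/ after /tʃ/ (voiceless) → [t]
2 segments change.

2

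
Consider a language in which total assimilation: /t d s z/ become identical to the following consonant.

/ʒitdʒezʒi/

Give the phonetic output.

[ʒidʒdʒeʒʒi]

/t/ before /dʒ/ → [dʒ] (total assimilation)
/z/ before /ʒ/ → [ʒ] (total assimilation)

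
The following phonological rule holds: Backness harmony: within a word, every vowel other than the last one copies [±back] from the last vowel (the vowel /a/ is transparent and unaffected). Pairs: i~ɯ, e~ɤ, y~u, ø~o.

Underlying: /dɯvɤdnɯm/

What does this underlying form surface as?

no segment meets the rule's conditions; no change.

[dɯvɤdnɯm]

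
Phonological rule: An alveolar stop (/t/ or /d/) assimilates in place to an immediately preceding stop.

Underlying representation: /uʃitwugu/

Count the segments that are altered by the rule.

No segment meets the rule's conditions.

0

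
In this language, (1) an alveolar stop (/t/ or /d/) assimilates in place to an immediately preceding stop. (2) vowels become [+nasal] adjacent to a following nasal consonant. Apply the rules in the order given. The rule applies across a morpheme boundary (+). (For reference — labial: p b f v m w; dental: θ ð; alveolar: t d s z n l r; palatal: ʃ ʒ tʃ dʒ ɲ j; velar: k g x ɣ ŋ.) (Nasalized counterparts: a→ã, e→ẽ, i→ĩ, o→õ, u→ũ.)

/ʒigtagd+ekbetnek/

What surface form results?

[ʒigkagg+ekbetnek]

Rule 1: /t/ after /g/ (velar) → [k]
Rule 1: /d/ after /g/ (velar) → [g]
After rule 1: ʒigkagg+ekbetnek
Rule 2: no segment meets the rule's conditions; no change.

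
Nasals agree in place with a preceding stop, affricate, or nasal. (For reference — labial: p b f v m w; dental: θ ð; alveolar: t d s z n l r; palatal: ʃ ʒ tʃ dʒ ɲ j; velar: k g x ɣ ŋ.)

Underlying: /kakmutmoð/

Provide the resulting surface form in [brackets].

/m/ after /k/ (velar) → [ŋ]
/m/ after /t/ (alveolar) → [n]

[kakŋutnoð]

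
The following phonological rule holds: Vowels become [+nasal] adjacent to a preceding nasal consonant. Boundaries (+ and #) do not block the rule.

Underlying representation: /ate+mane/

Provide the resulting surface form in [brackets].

[ate+mãnẽ]

/a/ after nasal /m/ → [ã]
/e/ after nasal /n/ → [ẽ]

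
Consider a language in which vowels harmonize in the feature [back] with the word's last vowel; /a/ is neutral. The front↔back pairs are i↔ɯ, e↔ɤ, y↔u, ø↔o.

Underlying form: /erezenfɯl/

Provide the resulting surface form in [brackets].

/e/ harmonizes with /ɯ/ ([+back]) → [ɤ]
/e/ harmonizes with /ɯ/ ([+back]) → [ɤ]
/e/ harmonizes with /ɯ/ ([+back]) → [ɤ]

[ɤrɤzɤnfɯl]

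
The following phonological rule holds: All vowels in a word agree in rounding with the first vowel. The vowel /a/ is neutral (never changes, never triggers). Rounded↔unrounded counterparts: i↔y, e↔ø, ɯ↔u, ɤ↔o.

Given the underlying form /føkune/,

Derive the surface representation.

[føkunø]

/e/ harmonizes with /ø/ ([+round]) → [ø]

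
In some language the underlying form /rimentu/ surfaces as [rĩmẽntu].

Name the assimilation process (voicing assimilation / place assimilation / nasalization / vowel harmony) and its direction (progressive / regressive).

/i/→[ĩ] /e/→[ẽ].
Each target copies a feature from the following segment, so the direction is regressive.

nasalization, regressive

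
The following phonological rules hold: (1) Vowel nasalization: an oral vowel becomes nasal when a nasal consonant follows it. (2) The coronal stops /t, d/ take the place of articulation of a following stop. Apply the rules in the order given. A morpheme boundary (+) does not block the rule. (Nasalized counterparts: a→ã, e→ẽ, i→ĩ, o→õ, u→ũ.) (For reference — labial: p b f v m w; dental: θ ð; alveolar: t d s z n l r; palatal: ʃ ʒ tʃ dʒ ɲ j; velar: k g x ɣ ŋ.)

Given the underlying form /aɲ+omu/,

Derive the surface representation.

Rule 1: /a/ before nasal /ɲ/ → [ã]
Rule 1: /o/ before nasal /m/ → [õ]
After rule 1: ãɲ+õmu
Rule 2: no segment meets the rule's conditions; no change.

[ãɲ+õmu]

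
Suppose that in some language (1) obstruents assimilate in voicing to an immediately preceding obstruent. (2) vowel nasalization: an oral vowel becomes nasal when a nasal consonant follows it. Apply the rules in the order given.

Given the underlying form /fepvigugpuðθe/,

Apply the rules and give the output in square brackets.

Rule 1: /v/ after /p/ (voiceless) → [f]
Rule 1: /p/ after /g/ (voiced) → [b]
Rule 1: /θ/ after /ð/ (voiced) → [ð]
After rule 1: fepfigugbuððe
Rule 2: no segment meets the rule's conditions; no change.

[fepfigugbuððe]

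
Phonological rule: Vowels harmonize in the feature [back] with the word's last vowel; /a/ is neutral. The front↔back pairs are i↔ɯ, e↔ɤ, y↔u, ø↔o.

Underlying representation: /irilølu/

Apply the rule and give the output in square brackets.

/i/ harmonizes with /u/ ([+back]) → [ɯ]
/i/ harmonizes with /u/ ([+back]) → [ɯ]
/ø/ harmonizes with /u/ ([+back]) → [o]

[ɯrɯlolu]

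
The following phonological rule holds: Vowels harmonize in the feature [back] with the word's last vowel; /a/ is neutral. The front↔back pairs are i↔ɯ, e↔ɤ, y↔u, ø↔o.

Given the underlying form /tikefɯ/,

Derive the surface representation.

/i/ harmonizes with /ɯ/ ([+back]) → [ɯ]
/e/ harmonizes with /ɯ/ ([+back]) → [ɤ]

[tɯkɤfɯ]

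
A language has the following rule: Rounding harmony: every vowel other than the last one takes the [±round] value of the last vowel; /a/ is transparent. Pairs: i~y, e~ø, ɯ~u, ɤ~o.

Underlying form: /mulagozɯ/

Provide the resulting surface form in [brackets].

/u/ harmonizes with /ɯ/ ([-round]) → [ɯ]
/o/ harmonizes with /ɯ/ ([-round]) → [ɤ]

[mɯlagɤzɯ]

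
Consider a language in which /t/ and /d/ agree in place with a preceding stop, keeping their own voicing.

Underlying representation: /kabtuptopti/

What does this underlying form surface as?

/t/ after /b/ (labial) → [p]
/t/ after /p/ (labial) → [p]
/t/ after /p/ (labial) → [p]

[kabpuppoppi]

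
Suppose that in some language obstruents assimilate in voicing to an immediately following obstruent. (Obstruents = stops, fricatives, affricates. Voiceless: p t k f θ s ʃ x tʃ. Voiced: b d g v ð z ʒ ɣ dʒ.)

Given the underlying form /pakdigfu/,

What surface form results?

/k/ before /d/ (voiced) → [g]
/g/ before /f/ (voiceless) → [k]

[pagdikfu]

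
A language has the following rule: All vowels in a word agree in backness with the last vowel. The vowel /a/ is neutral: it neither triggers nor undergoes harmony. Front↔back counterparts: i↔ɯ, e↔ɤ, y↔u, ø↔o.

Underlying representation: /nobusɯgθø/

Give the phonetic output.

/o/ harmonizes with /ø/ ([-back]) → [ø]
/u/ harmonizes with /ø/ ([-back]) → [y]
/ɯ/ harmonizes with /ø/ ([-back]) → [i]

[nøbysigθø]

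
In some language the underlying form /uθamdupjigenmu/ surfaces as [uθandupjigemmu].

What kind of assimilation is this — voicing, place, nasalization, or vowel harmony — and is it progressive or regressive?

/m/→[n] /n/→[m].
Each target copies a feature from the following segment, so the direction is regressive.

place assimilation, regressive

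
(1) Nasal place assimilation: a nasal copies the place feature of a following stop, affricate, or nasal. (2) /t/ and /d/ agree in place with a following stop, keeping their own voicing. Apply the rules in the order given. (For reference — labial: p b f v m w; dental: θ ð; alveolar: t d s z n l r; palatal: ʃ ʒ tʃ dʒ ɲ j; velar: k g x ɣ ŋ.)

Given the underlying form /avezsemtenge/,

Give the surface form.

Rule 1: /m/ before /t/ (alveolar) → [n]
Rule 1: /n/ before /g/ (velar) → [ŋ]
After rule 1: avezsenteŋge
Rule 2: no segment meets the rule's conditions; no change.

[avezsenteŋge]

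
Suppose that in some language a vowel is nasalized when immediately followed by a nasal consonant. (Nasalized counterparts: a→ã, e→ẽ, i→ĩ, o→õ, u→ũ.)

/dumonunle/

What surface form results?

/u/ before nasal /m/ → [ũ]
/o/ before nasal /n/ → [õ]
/u/ before nasal /n/ → [ũ]

[dũmõnũnle]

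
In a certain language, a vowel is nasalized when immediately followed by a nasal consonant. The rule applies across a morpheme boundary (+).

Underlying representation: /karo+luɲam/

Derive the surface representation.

[karo+lũɲãm]

/u/ before nasal /ɲ/ → [ũ]
/a/ before nasal /m/ → [ã]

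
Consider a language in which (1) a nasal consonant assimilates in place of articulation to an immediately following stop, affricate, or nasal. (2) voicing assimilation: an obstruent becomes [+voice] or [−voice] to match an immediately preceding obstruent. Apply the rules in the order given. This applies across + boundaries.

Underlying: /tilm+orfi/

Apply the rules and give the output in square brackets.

[tilm+orfi]

Rule 1: no segment meets the rule's conditions; no change.
After rule 1: tilm+orfi
Rule 2: no segment meets the rule's conditions; no change.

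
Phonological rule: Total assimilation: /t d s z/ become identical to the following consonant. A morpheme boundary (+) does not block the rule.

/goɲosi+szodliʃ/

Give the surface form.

/s/ before /z/ → [z] (total assimilation)
/d/ before /l/ → [l] (total assimilation)

[goɲosi+zzolliʃ]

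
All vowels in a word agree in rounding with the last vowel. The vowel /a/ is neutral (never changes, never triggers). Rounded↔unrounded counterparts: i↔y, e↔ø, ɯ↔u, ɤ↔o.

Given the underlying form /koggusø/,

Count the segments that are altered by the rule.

0

No segment meets the rule's conditions.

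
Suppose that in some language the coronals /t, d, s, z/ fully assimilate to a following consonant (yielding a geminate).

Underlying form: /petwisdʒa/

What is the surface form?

/t/ before /w/ → [w] (total assimilation)
/s/ before /dʒ/ → [dʒ] (total assimilation)

[pewwidʒdʒa]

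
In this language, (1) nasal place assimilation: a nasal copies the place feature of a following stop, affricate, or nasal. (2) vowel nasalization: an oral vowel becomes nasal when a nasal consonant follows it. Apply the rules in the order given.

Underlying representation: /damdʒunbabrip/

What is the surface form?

Rule 1: /m/ before /dʒ/ (palatal) → [ɲ]
Rule 1: /n/ before /b/ (labial) → [m]
After rule 1: daɲdʒumbabrip
Rule 2: /a/ before nasal /ɲ/ → [ã]
Rule 2: /u/ before nasal /m/ → [ũ]

[dãɲdʒũmbabrip]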